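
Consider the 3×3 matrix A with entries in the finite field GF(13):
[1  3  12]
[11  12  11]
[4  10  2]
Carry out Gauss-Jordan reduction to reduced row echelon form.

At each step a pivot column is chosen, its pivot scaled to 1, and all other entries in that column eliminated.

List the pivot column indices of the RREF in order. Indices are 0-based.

pivot(0,0)=1: scale R0 → (1, 3, 12)
  clear (1,0): R1 −= (11)R0 → (0, 5, 9)
  clear (2,0): R2 −= (4)R0 → (0, 11, 6)
pivot(1,1)=5: scale R1 → (0, 1, 7)
  clear (0,1): R0 −= (3)R1 → (1, 0, 4)
  clear (2,1): R2 −= (11)R1 → (0, 0, 7)
pivot(2,2)=7: scale R2 → (0, 0, 1)
  clear (0,2): R0 −= (4)R2 → (1, 0, 0)
  clear (1,2): R1 −= (7)R2 → (0, 1, 0)

pivot columns: 0, 1, 2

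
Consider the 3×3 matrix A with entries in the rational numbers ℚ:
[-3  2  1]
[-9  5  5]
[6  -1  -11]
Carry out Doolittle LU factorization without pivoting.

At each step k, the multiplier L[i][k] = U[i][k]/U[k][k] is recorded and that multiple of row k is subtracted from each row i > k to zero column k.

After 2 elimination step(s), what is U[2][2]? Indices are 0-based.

k=0: U[0][0]=-3
  eliminate (1,0): mult=3, new row 1: (0, -1, 2); set L[1][0]=3
  eliminate (2,0): mult=-2, new row 2: (0, 3, -9); set L[2][0]=-2
k=1: U[1][1]=-1
  eliminate (2,1): mult=-3, new row 2: (0, 0, -3); set L[2][1]=-3

U[2][2] = -3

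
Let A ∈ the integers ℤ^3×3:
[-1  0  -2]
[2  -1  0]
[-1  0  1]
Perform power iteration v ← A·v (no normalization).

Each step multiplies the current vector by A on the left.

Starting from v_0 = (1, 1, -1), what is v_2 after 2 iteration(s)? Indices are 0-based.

v_2 = (3, 1, -3)

v_0 = (1, 1, -1).
v_1 = A·v_0 = (1, 1, -2).
v_2 = A·v_1 = (3, 1, -3).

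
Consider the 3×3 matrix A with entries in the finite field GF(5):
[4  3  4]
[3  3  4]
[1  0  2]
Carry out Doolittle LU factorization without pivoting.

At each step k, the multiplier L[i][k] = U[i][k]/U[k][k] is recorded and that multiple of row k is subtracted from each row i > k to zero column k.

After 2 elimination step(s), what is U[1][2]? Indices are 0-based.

[col 0] pivot 4
  R1 -= 2*R0 → (0, 2, 1)  (L[1][0] := 2)
  R2 -= 4*R0 → (0, 3, 1)  (L[2][0] := 4)
[col 1] pivot 2
  R2 -= 4*R1 → (0, 0, 2)  (L[2][1] := 4)

U[1][2] = 1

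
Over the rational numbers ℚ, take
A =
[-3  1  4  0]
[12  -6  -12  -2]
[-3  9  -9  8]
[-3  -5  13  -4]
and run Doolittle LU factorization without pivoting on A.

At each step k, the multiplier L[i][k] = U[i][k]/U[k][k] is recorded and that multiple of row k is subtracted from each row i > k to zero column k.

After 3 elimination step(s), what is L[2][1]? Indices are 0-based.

[col 0] pivot -3
  R1 -= -4*R0 → (0, -2, 4, -2)  (L[1][0] := -4)
  R2 -= 1*R0 → (0, 8, -13, 8)  (L[2][0] := 1)
  R3 -= 1*R0 → (0, -6, 9, -4)  (L[3][0] := 1)
[col 1] pivot -2
  R2 -= -4*R1 → (0, 0, 3, 0)  (L[2][1] := -4)
  R3 -= 3*R1 → (0, 0, -3, 2)  (L[3][1] := 3)
[col 2] pivot 3
  R3 -= -1*R2 → (0, 0, 0, 2)  (L[3][2] := -1)

L[2][1] = -4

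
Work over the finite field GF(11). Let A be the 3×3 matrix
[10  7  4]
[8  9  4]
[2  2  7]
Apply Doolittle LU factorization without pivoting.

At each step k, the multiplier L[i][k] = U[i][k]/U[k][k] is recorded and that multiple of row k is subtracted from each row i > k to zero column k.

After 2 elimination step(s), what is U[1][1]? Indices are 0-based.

k=0: U[0][0]=10
  eliminate (1,0): mult=3, new row 1: (0, 10, 3); set L[1][0]=3
  eliminate (2,0): mult=9, new row 2: (0, 5, 4); set L[2][0]=9
k=1: U[1][1]=10
  eliminate (2,1): mult=6, new row 2: (0, 0, 8); set L[2][1]=6

U[1][1] = 10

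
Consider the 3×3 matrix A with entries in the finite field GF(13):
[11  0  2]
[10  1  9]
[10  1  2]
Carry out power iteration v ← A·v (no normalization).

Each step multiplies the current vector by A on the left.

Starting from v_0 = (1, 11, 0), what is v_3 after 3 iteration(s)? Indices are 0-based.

v_0 = (1, 11, 0).
v_1 = A·v_0 = (11, 8, 8).
v_2 = A·v_1 = (7, 8, 4).
v_3 = A·v_2 = (7, 10, 8).

v_3 = (7, 10, 8)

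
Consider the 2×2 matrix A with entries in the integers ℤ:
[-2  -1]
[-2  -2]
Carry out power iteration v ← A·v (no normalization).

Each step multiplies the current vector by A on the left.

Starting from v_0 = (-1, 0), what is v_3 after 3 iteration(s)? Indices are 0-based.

v_3 = (20, 28)

v_0 = (-1, 0).
v_1 = A·v_0 = (2, 2).
v_2 = A·v_1 = (-6, -8).
v_3 = A·v_2 = (20, 28).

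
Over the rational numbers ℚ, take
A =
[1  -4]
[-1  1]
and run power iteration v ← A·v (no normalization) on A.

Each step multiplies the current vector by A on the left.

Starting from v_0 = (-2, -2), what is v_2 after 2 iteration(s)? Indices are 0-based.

v_2 = (6, -6)

v_0 = (-2, -2).
v_1 = A·v_0 = (6, 0).
v_2 = A·v_1 = (6, -6).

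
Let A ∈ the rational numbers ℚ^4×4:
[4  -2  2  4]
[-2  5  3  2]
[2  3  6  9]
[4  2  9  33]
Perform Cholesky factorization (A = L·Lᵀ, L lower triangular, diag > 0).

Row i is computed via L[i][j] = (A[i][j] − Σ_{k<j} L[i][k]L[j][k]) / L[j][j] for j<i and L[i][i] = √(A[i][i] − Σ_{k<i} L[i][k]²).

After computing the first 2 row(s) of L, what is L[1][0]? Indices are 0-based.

Step 1: L[0][0] = √(4) = 2.
  L[1][0] = (-2) / L[0][0] = -1.
Step 2: L[1][1] = √(4) = 2.

L[1][0] = -1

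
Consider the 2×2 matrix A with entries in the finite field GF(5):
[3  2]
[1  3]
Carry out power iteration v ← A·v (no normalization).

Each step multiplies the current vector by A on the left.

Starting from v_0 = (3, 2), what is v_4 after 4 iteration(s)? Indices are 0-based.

v_0 = (3, 2).
v_1 = A·v_0 = (3, 4).
v_2 = A·v_1 = (2, 0).
v_3 = A·v_2 = (1, 2).
v_4 = A·v_3 = (2, 2).

v_4 = (2, 2)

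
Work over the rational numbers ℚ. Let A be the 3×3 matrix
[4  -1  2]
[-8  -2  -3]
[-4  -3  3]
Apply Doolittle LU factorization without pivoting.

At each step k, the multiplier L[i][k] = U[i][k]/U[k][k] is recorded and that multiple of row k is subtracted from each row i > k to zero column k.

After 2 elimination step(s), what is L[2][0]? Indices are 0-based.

L[2][0] = -1

[col 0] pivot 4
  R1 -= -2*R0 → (0, -4, 1)  (L[1][0] := -2)
  R2 -= -1*R0 → (0, -4, 5)  (L[2][0] := -1)
[col 1] pivot -4
  R2 -= 1*R1 → (0, 0, 4)  (L[2][1] := 1)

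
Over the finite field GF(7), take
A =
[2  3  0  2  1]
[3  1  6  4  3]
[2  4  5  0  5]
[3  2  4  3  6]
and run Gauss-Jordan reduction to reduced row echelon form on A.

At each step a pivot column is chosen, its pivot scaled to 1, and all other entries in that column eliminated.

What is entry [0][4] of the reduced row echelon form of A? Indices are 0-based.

M[0][4] = 6

step 1: normalize row 0 (÷2) = (1, 5, 0, 1, 4)
  row 1: subtract 3×row0 = (0, 0, 6, 1, 5)
  row 2: subtract 2×row0 = (0, 1, 5, 5, 4)
  row 3: subtract 3×row0 = (0, 1, 4, 0, 1)
step 2: exchange rows 1,2
step 2: normalize row 1 (÷1) = (0, 1, 5, 5, 4)
  row 0: subtract 5×row1 = (1, 0, 3, 4, 5)
  row 3: subtract 1×row1 = (0, 0, 6, 2, 4)
step 3: normalize row 2 (÷6) = (0, 0, 1, 6, 2)
  row 0: subtract 3×row2 = (1, 0, 0, 0, 6)
  row 1: subtract 5×row2 = (0, 1, 0, 3, 1)
  row 3: subtract 6×row2 = (0, 0, 0, 1, 6)
step 4: normalize row 3 (÷1) = (0, 0, 0, 1, 6)
  row 1: subtract 3×row3 = (0, 1, 0, 0, 4)
  row 2: subtract 6×row3 = (0, 0, 1, 0, 1)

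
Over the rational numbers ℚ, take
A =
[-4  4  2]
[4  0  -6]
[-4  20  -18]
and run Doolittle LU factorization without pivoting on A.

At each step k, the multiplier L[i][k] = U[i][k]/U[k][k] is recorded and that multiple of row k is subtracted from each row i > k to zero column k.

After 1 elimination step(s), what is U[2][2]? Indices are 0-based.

U[2][2] = -20

k=0: U[0][0]=-4
  eliminate (1,0): mult=-1, new row 1: (0, 4, -4); set L[1][0]=-1
  eliminate (2,0): mult=1, new row 2: (0, 16, -20); set L[2][0]=1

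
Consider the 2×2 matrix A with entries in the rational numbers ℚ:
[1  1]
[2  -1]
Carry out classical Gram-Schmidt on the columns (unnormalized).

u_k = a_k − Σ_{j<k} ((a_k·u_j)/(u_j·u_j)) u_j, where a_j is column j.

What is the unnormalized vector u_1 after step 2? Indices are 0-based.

Step 1: u_0 = a_0 = (1, 2).
Step 2: u_1 = a_1 − (-1/5)·u_0 = (6/5, -3/5).

u_1 = (6/5, -3/5)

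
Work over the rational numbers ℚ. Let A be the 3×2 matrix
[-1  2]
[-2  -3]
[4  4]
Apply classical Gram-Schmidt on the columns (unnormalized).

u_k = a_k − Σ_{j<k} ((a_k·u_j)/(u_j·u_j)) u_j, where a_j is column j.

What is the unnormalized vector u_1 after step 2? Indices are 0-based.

Step 1: u_0 = a_0 = (-1, -2, 4).
Step 2: u_1 = a_1 − (20/21)·u_0 = (62/21, -23/21, 4/21).

u_1 = (62/21, -23/21, 4/21)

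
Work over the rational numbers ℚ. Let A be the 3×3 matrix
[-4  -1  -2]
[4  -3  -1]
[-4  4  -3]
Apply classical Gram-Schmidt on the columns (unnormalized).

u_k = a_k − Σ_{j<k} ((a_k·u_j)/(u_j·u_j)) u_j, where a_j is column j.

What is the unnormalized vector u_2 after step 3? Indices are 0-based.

Step 1: u_0 = a_0 = (-4, 4, -4).
Step 2: u_1 = a_1 − (-1/2)·u_0 = (-3, -1, 2).
Step 3: u_2 = a_2 − (1/3)·u_0 − (1/14)·u_1 = (-19/42, -95/42, -38/21).

u_2 = (-19/42, -95/42, -38/21)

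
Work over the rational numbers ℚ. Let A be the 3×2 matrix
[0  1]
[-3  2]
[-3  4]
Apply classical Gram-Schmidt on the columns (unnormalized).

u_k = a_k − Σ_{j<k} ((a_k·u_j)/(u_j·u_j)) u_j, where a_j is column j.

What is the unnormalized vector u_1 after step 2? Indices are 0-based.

u_1 = (1, -1, 1)

Step 1: u_0 = a_0 = (0, -3, -3).
Step 2: u_1 = a_1 − (-1)·u_0 = (1, -1, 1).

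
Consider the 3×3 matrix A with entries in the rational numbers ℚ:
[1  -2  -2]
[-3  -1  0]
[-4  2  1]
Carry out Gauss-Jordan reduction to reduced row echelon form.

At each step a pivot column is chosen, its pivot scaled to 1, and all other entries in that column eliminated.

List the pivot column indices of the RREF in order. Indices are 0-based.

pivot(0,0)=1: scale R0 → (1, -2, -2)
  clear (1,0): R1 −= (-3)R0 → (0, -7, -6)
  clear (2,0): R2 −= (-4)R0 → (0, -6, -7)
pivot(1,1)=-7: scale R1 → (0, 1, 6/7)
  clear (0,1): R0 −= (-2)R1 → (1, 0, -2/7)
  clear (2,1): R2 −= (-6)R1 → (0, 0, -13/7)
pivot(2,2)=-13/7: scale R2 → (0, 0, 1)
  clear (0,2): R0 −= (-2/7)R2 → (1, 0, 0)
  clear (1,2): R1 −= (6/7)R2 → (0, 1, 0)

pivot columns: 0, 1, 2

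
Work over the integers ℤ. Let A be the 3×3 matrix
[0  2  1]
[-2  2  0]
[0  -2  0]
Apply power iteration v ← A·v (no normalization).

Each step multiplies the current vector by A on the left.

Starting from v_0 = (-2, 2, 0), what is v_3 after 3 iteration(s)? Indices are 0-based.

v_0 = (-2, 2, 0).
v_1 = A·v_0 = (4, 8, -4).
v_2 = A·v_1 = (12, 8, -16).
v_3 = A·v_2 = (0, -8, -16).

v_3 = (0, -8, -16)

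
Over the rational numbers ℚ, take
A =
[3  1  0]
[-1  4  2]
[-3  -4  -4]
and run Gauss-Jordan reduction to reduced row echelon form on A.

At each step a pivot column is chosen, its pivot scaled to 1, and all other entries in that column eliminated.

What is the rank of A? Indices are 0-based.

step 1: normalize row 0 (÷3) = (1, 1/3, 0)
  row 1: subtract -1×row0 = (0, 13/3, 2)
  row 2: subtract -3×row0 = (0, -3, -4)
step 2: normalize row 1 (÷13/3) = (0, 1, 6/13)
  row 0: subtract 1/3×row1 = (1, 0, -2/13)
  row 2: subtract -3×row1 = (0, 0, -34/13)
step 3: normalize row 2 (÷-34/13) = (0, 0, 1)
  row 0: subtract -2/13×row2 = (1, 0, 0)
  row 1: subtract 6/13×row2 = (0, 1, 0)

rank = 3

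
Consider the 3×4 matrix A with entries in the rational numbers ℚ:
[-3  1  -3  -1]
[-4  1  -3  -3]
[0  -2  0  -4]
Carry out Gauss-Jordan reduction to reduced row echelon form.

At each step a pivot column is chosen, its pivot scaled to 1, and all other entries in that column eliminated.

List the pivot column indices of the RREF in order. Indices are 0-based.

pivot(0,0)=-3: scale R0 → (1, -1/3, 1, 1/3)
  clear (1,0): R1 −= (-4)R0 → (0, -1/3, 1, -5/3)
pivot(1,1)=-1/3: scale R1 → (0, 1, -3, 5)
  clear (0,1): R0 −= (-1/3)R1 → (1, 0, 0, 2)
  clear (2,1): R2 −= (-2)R1 → (0, 0, -6, 6)
pivot(2,2)=-6: scale R2 → (0, 0, 1, -1)
  clear (1,2): R1 −= (-3)R2 → (0, 1, 0, 2)

pivot columns: 0, 1, 2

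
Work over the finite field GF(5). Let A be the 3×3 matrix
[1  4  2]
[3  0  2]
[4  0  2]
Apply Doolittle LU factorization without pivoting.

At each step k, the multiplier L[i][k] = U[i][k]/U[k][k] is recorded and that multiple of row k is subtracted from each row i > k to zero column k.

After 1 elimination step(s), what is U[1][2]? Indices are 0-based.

U[1][2] = 1

Step 1: pivot at (0,0) is 1.
  row1 ← row1 − (3)·row0  ⇒  L[1][0]=3, U row1=(0, 3, 1)
  row2 ← row2 − (4)·row0  ⇒  L[2][0]=4, U row2=(0, 4, 4)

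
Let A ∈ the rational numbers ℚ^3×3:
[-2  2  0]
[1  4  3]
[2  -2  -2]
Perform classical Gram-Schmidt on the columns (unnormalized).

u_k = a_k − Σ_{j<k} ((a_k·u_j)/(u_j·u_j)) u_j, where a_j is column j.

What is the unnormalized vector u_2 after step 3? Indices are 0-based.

Step 1: u_0 = a_0 = (-2, 1, 2).
Step 2: u_1 = a_1 − (-4/9)·u_0 = (10/9, 40/9, -10/9).
Step 3: u_2 = a_2 − (-1/9)·u_0 − (7/10)·u_1 = (-1, 0, -1).

u_2 = (-1, 0, -1)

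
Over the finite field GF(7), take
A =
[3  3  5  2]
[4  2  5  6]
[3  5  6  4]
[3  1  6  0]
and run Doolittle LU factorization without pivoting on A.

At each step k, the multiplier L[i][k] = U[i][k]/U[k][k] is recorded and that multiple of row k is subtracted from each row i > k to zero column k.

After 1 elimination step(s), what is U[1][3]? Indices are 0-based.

U[1][3] = 1

k=0: U[0][0]=3
  eliminate (1,0): mult=6, new row 1: (0, 5, 3, 1); set L[1][0]=6
  eliminate (2,0): mult=1, new row 2: (0, 2, 1, 2); set L[2][0]=1
  eliminate (3,0): mult=1, new row 3: (0, 5, 1, 5); set L[3][0]=1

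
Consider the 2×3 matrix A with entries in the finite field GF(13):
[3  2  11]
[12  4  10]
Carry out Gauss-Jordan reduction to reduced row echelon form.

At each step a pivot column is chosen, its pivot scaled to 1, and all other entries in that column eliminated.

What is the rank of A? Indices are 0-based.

step 1: normalize row 0 (÷3) = (1, 5, 8)
  row 1: subtract 12×row0 = (0, 9, 5)
step 2: normalize row 1 (÷9) = (0, 1, 2)
  row 0: subtract 5×row1 = (1, 0, 11)

rank = 2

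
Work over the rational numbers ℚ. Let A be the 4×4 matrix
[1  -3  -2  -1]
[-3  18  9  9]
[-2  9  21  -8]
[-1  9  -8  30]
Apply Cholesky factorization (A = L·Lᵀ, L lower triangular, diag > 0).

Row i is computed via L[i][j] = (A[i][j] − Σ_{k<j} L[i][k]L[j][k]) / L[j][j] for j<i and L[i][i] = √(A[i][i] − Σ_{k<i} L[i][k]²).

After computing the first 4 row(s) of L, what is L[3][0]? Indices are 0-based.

Step 1: L[0][0] = √(1) = 1.
  L[1][0] = (-3) / L[0][0] = -3.
Step 2: L[1][1] = √(9) = 3.
  L[2][0] = (-2) / L[0][0] = -2.
  L[2][1] = (3) / L[1][1] = 1.
Step 3: L[2][2] = √(16) = 4.
  L[3][0] = (-1) / L[0][0] = -1.
  L[3][1] = (6) / L[1][1] = 2.
  L[3][2] = (-12) / L[2][2] = -3.
Step 4: L[3][3] = √(16) = 4.

L[3][0] = -1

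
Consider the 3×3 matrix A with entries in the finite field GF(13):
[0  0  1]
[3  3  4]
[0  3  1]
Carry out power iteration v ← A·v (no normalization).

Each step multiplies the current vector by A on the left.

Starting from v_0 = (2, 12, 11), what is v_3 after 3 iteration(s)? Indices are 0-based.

v_3 = (6, 3, 0)

v_0 = (2, 12, 11).
v_1 = A·v_0 = (11, 8, 8).
v_2 = A·v_1 = (8, 11, 6).
v_3 = A·v_2 = (6, 3, 0).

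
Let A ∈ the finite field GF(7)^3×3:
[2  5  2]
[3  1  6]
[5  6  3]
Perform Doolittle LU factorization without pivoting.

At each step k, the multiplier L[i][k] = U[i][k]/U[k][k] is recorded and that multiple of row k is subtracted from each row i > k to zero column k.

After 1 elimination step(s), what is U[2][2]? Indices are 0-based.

[col 0] pivot 2
  R1 -= 5*R0 → (0, 4, 3)  (L[1][0] := 5)
  R2 -= 6*R0 → (0, 4, 5)  (L[2][0] := 6)

U[2][2] = 5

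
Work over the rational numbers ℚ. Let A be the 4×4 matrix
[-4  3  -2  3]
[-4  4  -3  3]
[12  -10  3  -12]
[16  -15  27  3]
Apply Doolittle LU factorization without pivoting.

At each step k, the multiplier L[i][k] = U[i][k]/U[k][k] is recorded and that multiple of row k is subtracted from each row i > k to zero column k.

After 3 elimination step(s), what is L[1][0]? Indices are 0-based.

Step 1: pivot at (0,0) is -4.
  row1 ← row1 − (1)·row0  ⇒  L[1][0]=1, U row1=(0, 1, -1, 0)
  row2 ← row2 − (-3)·row0  ⇒  L[2][0]=-3, U row2=(0, -1, -3, -3)
  row3 ← row3 − (-4)·row0  ⇒  L[3][0]=-4, U row3=(0, -3, 19, 15)
Step 2: pivot at (1,1) is 1.
  row2 ← row2 − (-1)·row1  ⇒  L[2][1]=-1, U row2=(0, 0, -4, -3)
  row3 ← row3 − (-3)·row1  ⇒  L[3][1]=-3, U row3=(0, 0, 16, 15)
Step 3: pivot at (2,2) is -4.
  row3 ← row3 − (-4)·row2  ⇒  L[3][2]=-4, U row3=(0, 0, 0, 3)

L[1][0] = 1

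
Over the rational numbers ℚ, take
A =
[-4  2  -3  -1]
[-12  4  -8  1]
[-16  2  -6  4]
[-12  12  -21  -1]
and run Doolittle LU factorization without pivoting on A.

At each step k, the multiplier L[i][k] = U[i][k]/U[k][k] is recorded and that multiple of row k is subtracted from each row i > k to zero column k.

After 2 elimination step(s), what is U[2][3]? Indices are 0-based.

Step 1: pivot at (0,0) is -4.
  row1 ← row1 − (3)·row0  ⇒  L[1][0]=3, U row1=(0, -2, 1, 4)
  row2 ← row2 − (4)·row0  ⇒  L[2][0]=4, U row2=(0, -6, 6, 8)
  row3 ← row3 − (3)·row0  ⇒  L[3][0]=3, U row3=(0, 6, -12, 2)
Step 2: pivot at (1,1) is -2.
  row2 ← row2 − (3)·row1  ⇒  L[2][1]=3, U row2=(0, 0, 3, -4)
  row3 ← row3 − (-3)·row1  ⇒  L[3][1]=-3, U row3=(0, 0, -9, 14)

U[2][3] = -4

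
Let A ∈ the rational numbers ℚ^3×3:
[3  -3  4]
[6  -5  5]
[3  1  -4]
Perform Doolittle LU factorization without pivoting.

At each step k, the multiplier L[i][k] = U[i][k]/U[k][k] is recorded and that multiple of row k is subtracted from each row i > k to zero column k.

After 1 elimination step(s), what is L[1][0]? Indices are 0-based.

L[1][0] = 2

[col 0] pivot 3
  R1 -= 2*R0 → (0, 1, -3)  (L[1][0] := 2)
  R2 -= 1*R0 → (0, 4, -8)  (L[2][0] := 1)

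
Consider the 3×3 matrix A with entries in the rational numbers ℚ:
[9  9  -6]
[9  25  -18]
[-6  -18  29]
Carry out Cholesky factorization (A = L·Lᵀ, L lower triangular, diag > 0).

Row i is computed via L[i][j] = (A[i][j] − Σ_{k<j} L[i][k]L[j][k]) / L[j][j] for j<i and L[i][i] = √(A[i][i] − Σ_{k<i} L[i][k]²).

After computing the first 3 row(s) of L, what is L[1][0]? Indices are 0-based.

Step 1: L[0][0] = √(9) = 3.
  L[1][0] = (9) / L[0][0] = 3.
Step 2: L[1][1] = √(16) = 4.
  L[2][0] = (-6) / L[0][0] = -2.
  L[2][1] = (-12) / L[1][1] = -3.
Step 3: L[2][2] = √(16) = 4.

L[1][0] = 3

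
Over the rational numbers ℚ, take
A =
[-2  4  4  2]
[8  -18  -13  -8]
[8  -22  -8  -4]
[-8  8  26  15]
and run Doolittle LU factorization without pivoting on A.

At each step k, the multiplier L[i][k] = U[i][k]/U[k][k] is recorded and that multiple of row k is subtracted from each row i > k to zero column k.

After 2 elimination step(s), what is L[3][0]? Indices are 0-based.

L[3][0] = 4

k=0: U[0][0]=-2
  eliminate (1,0): mult=-4, new row 1: (0, -2, 3, 0); set L[1][0]=-4
  eliminate (2,0): mult=-4, new row 2: (0, -6, 8, 4); set L[2][0]=-4
  eliminate (3,0): mult=4, new row 3: (0, -8, 10, 7); set L[3][0]=4
k=1: U[1][1]=-2
  eliminate (2,1): mult=3, new row 2: (0, 0, -1, 4); set L[2][1]=3
  eliminate (3,1): mult=4, new row 3: (0, 0, -2, 7); set L[3][1]=4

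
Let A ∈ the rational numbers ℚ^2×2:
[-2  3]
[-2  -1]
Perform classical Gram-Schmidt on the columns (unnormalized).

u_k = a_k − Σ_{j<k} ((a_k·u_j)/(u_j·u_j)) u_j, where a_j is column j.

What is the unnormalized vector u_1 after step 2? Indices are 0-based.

Step 1: u_0 = a_0 = (-2, -2).
Step 2: u_1 = a_1 − (-1/2)·u_0 = (2, -2).

u_1 = (2, -2)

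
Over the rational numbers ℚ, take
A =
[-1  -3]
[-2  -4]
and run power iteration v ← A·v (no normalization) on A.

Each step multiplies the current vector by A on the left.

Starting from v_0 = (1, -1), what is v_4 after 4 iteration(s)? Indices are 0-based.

v_4 = (-236, -344)

v_0 = (1, -1).
v_1 = A·v_0 = (2, 2).
v_2 = A·v_1 = (-8, -12).
v_3 = A·v_2 = (44, 64).
v_4 = A·v_3 = (-236, -344).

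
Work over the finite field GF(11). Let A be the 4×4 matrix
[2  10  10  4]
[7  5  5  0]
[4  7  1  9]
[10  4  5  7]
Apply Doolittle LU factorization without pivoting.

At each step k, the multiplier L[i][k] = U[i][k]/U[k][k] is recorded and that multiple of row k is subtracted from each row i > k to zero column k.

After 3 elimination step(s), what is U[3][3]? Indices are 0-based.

Step 1: pivot at (0,0) is 2.
  row1 ← row1 − (9)·row0  ⇒  L[1][0]=9, U row1=(0, 3, 3, 8)
  row2 ← row2 − (2)·row0  ⇒  L[2][0]=2, U row2=(0, 9, 3, 1)
  row3 ← row3 − (5)·row0  ⇒  L[3][0]=5, U row3=(0, 9, 10, 9)
Step 2: pivot at (1,1) is 3.
  row2 ← row2 − (3)·row1  ⇒  L[2][1]=3, U row2=(0, 0, 5, 10)
  row3 ← row3 − (3)·row1  ⇒  L[3][1]=3, U row3=(0, 0, 1, 7)
Step 3: pivot at (2,2) is 5.
  row3 ← row3 − (9)·row2  ⇒  L[3][2]=9, U row3=(0, 0, 0, 5)

U[3][3] = 5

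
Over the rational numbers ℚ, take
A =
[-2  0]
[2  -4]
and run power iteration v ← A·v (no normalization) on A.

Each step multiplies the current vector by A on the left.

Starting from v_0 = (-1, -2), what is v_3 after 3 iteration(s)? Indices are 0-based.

v_3 = (8, 72)

v_0 = (-1, -2).
v_1 = A·v_0 = (2, 6).
v_2 = A·v_1 = (-4, -20).
v_3 = A·v_2 = (8, 72).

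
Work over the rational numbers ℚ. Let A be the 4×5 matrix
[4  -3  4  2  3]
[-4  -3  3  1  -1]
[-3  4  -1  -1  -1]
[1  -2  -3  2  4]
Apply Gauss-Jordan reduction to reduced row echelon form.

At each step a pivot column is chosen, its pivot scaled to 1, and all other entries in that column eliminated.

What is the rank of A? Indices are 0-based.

rank = 4

step 1: normalize row 0 (÷4) = (1, -3/4, 1, 1/2, 3/4)
  row 1: subtract -4×row0 = (0, -6, 7, 3, 2)
  row 2: subtract -3×row0 = (0, 7/4, 2, 1/2, 5/4)
  row 3: subtract 1×row0 = (0, -5/4, -4, 3/2, 13/4)
step 2: normalize row 1 (÷-6) = (0, 1, -7/6, -1/2, -1/3)
  row 0: subtract -3/4×row1 = (1, 0, 1/8, 1/8, 1/2)
  row 2: subtract 7/4×row1 = (0, 0, 97/24, 11/8, 11/6)
  row 3: subtract -5/4×row1 = (0, 0, -131/24, 7/8, 17/6)
step 3: normalize row 2 (÷97/24) = (0, 0, 1, 33/97, 44/97)
  row 0: subtract 1/8×row2 = (1, 0, 0, 8/97, 43/97)
  row 1: subtract -7/6×row2 = (0, 1, 0, -10/97, 19/97)
  row 3: subtract -131/24×row2 = (0, 0, 0, 265/97, 515/97)
step 4: normalize row 3 (÷265/97) = (0, 0, 0, 1, 103/53)
  row 0: subtract 8/97×row3 = (1, 0, 0, 0, 15/53)
  row 1: subtract -10/97×row3 = (0, 1, 0, 0, 21/53)
  row 2: subtract 33/97×row3 = (0, 0, 1, 0, -11/53)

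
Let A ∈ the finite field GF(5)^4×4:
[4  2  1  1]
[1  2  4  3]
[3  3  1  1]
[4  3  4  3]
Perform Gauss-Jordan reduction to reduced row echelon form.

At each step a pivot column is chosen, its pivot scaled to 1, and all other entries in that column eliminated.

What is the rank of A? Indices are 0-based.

[1] R0 /= 4  ⇒  (1, 3, 4, 4)
     R1 -= 1·R0  ⇒  (0, 4, 0, 4)
     R2 -= 3·R0  ⇒  (0, 4, 4, 4)
     R3 -= 4·R0  ⇒  (0, 1, 3, 2)
[2] R1 /= 4  ⇒  (0, 1, 0, 1)
     R0 -= 3·R1  ⇒  (1, 0, 4, 1)
     R2 -= 4·R1  ⇒  (0, 0, 4, 0)
     R3 -= 1·R1  ⇒  (0, 0, 3, 1)
[3] R2 /= 4  ⇒  (0, 0, 1, 0)
     R0 -= 4·R2  ⇒  (1, 0, 0, 1)
     R3 -= 3·R2  ⇒  (0, 0, 0, 1)
[4] R3 /= 1  ⇒  (0, 0, 0, 1)
     R0 -= 1·R3  ⇒  (1, 0, 0, 0)
     R1 -= 1·R3  ⇒  (0, 1, 0, 0)

rank = 4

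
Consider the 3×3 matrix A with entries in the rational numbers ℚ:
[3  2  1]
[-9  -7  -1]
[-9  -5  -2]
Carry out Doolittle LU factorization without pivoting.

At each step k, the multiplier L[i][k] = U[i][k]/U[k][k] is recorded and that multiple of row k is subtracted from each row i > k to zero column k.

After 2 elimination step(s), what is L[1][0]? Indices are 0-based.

Step 1: pivot at (0,0) is 3.
  row1 ← row1 − (-3)·row0  ⇒  L[1][0]=-3, U row1=(0, -1, 2)
  row2 ← row2 − (-3)·row0  ⇒  L[2][0]=-3, U row2=(0, 1, 1)
Step 2: pivot at (1,1) is -1.
  row2 ← row2 − (-1)·row1  ⇒  L[2][1]=-1, U row2=(0, 0, 3)

L[1][0] = -3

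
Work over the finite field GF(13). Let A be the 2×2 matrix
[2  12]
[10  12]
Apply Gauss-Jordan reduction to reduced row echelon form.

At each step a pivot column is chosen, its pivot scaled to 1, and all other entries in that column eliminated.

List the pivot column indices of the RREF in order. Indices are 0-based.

pivot(0,0)=2: scale R0 → (1, 6)
  clear (1,0): R1 −= (10)R0 → (0, 4)
pivot(1,1)=4: scale R1 → (0, 1)
  clear (0,1): R0 −= (6)R1 → (1, 0)

pivot columns: 0, 1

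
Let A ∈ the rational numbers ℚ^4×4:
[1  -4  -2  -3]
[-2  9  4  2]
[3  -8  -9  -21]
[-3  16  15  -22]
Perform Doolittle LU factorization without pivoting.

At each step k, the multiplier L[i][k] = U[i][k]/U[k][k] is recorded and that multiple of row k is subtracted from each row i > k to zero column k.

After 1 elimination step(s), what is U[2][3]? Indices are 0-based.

U[2][3] = -12

[col 0] pivot 1
  R1 -= -2*R0 → (0, 1, 0, -4)  (L[1][0] := -2)
  R2 -= 3*R0 → (0, 4, -3, -12)  (L[2][0] := 3)
  R3 -= -3*R0 → (0, 4, 9, -31)  (L[3][0] := -3)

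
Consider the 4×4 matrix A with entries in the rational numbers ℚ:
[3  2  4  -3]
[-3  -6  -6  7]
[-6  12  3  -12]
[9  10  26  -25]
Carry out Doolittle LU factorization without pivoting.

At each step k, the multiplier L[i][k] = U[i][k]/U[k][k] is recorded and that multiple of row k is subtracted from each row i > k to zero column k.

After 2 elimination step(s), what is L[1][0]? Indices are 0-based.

Step 1: pivot at (0,0) is 3.
  row1 ← row1 − (-1)·row0  ⇒  L[1][0]=-1, U row1=(0, -4, -2, 4)
  row2 ← row2 − (-2)·row0  ⇒  L[2][0]=-2, U row2=(0, 16, 11, -18)
  row3 ← row3 − (3)·row0  ⇒  L[3][0]=3, U row3=(0, 4, 14, -16)
Step 2: pivot at (1,1) is -4.
  row2 ← row2 − (-4)·row1  ⇒  L[2][1]=-4, U row2=(0, 0, 3, -2)
  row3 ← row3 − (-1)·row1  ⇒  L[3][1]=-1, U row3=(0, 0, 12, -12)

L[1][0] = -1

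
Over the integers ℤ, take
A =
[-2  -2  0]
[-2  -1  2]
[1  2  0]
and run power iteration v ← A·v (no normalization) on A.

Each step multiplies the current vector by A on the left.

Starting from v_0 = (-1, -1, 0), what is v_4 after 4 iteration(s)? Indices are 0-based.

v_0 = (-1, -1, 0).
v_1 = A·v_0 = (4, 3, -3).
v_2 = A·v_1 = (-14, -17, 10).
v_3 = A·v_2 = (62, 65, -48).
v_4 = A·v_3 = (-254, -285, 192).

v_4 = (-254, -285, 192)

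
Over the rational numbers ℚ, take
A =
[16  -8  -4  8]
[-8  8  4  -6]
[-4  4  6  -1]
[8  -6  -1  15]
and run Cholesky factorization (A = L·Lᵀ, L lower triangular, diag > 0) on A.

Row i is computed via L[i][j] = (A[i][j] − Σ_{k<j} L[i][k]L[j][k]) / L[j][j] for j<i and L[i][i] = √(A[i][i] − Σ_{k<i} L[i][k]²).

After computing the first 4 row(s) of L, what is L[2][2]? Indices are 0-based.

Step 1: L[0][0] = √(16) = 4.
  L[1][0] = (-8) / L[0][0] = -2.
Step 2: L[1][1] = √(4) = 2.
  L[2][0] = (-4) / L[0][0] = -1.
  L[2][1] = (2) / L[1][1] = 1.
Step 3: L[2][2] = √(4) = 2.
  L[3][0] = (8) / L[0][0] = 2.
  L[3][1] = (-2) / L[1][1] = -1.
  L[3][2] = (2) / L[2][2] = 1.
Step 4: L[3][3] = √(9) = 3.

L[2][2] = 2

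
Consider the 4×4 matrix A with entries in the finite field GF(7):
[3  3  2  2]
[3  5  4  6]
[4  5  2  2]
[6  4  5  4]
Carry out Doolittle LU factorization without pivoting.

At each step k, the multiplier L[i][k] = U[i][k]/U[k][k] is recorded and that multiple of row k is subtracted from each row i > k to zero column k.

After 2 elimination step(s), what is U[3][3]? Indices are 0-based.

U[3][3] = 4

k=0: U[0][0]=3
  eliminate (1,0): mult=1, new row 1: (0, 2, 2, 4); set L[1][0]=1
  eliminate (2,0): mult=6, new row 2: (0, 1, 4, 4); set L[2][0]=6
  eliminate (3,0): mult=2, new row 3: (0, 5, 1, 0); set L[3][0]=2
k=1: U[1][1]=2
  eliminate (2,1): mult=4, new row 2: (0, 0, 3, 2); set L[2][1]=4
  eliminate (3,1): mult=6, new row 3: (0, 0, 3, 4); set L[3][1]=6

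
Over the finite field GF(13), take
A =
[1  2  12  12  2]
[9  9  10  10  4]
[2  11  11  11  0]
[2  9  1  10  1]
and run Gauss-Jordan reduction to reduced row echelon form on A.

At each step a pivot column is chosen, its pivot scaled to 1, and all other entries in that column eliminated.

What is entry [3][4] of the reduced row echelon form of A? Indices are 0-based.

M[3][4] = 6

[1] R0 /= 1  ⇒  (1, 2, 12, 12, 2)
     R1 -= 9·R0  ⇒  (0, 4, 6, 6, 12)
     R2 -= 2·R0  ⇒  (0, 7, 0, 0, 9)
     R3 -= 2·R0  ⇒  (0, 5, 3, 12, 10)
[2] R1 /= 4  ⇒  (0, 1, 8, 8, 3)
     R0 -= 2·R1  ⇒  (1, 0, 9, 9, 9)
     R2 -= 7·R1  ⇒  (0, 0, 9, 9, 1)
     R3 -= 5·R1  ⇒  (0, 0, 2, 11, 8)
[3] R2 /= 9  ⇒  (0, 0, 1, 1, 3)
     R0 -= 9·R2  ⇒  (1, 0, 0, 0, 8)
     R1 -= 8·R2  ⇒  (0, 1, 0, 0, 5)
     R3 -= 2·R2  ⇒  (0, 0, 0, 9, 2)
[4] R3 /= 9  ⇒  (0, 0, 0, 1, 6)
     R2 -= 1·R3  ⇒  (0, 0, 1, 0, 10)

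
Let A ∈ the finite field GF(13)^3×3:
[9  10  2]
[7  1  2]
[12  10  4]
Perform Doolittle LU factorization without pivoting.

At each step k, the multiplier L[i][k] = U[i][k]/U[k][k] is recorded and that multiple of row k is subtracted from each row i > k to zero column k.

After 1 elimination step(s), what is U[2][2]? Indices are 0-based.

U[2][2] = 10

[col 0] pivot 9
  R1 -= 8*R0 → (0, 12, 12)  (L[1][0] := 8)
  R2 -= 10*R0 → (0, 1, 10)  (L[2][0] := 10)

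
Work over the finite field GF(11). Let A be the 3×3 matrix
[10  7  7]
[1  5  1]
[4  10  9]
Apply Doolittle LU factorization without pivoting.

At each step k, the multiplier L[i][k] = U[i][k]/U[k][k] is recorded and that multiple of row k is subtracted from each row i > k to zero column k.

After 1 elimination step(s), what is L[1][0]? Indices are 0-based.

[col 0] pivot 10
  R1 -= 10*R0 → (0, 1, 8)  (L[1][0] := 10)
  R2 -= 7*R0 → (0, 5, 4)  (L[2][0] := 7)

L[1][0] = 10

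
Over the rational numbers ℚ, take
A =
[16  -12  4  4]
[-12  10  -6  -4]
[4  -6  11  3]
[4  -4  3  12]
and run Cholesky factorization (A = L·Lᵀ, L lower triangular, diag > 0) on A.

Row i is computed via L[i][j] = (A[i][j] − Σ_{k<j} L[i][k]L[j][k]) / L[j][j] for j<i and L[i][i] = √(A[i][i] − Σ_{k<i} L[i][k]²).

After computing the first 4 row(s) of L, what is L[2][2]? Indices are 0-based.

Step 1: L[0][0] = √(16) = 4.
  L[1][0] = (-12) / L[0][0] = -3.
Step 2: L[1][1] = √(1) = 1.
  L[2][0] = (4) / L[0][0] = 1.
  L[2][1] = (-3) / L[1][1] = -3.
Step 3: L[2][2] = √(1) = 1.
  L[3][0] = (4) / L[0][0] = 1.
  L[3][1] = (-1) / L[1][1] = -1.
  L[3][2] = (-1) / L[2][2] = -1.
Step 4: L[3][3] = √(9) = 3.

L[2][2] = 1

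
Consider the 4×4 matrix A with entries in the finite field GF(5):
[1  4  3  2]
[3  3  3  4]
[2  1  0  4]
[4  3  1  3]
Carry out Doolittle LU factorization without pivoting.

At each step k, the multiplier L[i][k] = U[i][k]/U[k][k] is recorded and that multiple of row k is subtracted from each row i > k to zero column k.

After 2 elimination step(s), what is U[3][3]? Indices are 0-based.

U[3][3] = 4

[col 0] pivot 1
  R1 -= 3*R0 → (0, 1, 4, 3)  (L[1][0] := 3)
  R2 -= 2*R0 → (0, 3, 4, 0)  (L[2][0] := 2)
  R3 -= 4*R0 → (0, 2, 4, 0)  (L[3][0] := 4)
[col 1] pivot 1
  R2 -= 3*R1 → (0, 0, 2, 1)  (L[2][1] := 3)
  R3 -= 2*R1 → (0, 0, 1, 4)  (L[3][1] := 2)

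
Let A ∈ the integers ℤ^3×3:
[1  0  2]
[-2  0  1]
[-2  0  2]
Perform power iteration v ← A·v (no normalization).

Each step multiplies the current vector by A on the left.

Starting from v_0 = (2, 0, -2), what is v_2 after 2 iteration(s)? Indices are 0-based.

v_0 = (2, 0, -2).
v_1 = A·v_0 = (-2, -6, -8).
v_2 = A·v_1 = (-18, -4, -12).

v_2 = (-18, -4, -12)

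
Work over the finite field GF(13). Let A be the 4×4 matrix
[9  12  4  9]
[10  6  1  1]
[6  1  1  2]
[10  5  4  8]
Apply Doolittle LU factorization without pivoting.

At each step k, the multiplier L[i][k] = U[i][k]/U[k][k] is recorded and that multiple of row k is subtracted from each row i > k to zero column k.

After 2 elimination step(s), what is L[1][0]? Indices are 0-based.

[col 0] pivot 9
  R1 -= 4*R0 → (0, 10, 11, 4)  (L[1][0] := 4)
  R2 -= 5*R0 → (0, 6, 7, 9)  (L[2][0] := 5)
  R3 -= 4*R0 → (0, 9, 1, 11)  (L[3][0] := 4)
[col 1] pivot 10
  R2 -= 11*R1 → (0, 0, 3, 4)  (L[2][1] := 11)
  R3 -= 10*R1 → (0, 0, 8, 10)  (L[3][1] := 10)

L[1][0] = 4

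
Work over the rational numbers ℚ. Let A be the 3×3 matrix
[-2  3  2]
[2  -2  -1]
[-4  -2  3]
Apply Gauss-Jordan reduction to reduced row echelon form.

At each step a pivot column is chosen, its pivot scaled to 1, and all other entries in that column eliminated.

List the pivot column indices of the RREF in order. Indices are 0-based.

pivot columns: 0, 1, 2

[1] R0 /= -2  ⇒  (1, -3/2, -1)
     R1 -= 2·R0  ⇒  (0, 1, 1)
     R2 -= -4·R0  ⇒  (0, -8, -1)
[2] R1 /= 1  ⇒  (0, 1, 1)
     R0 -= -3/2·R1  ⇒  (1, 0, 1/2)
     R2 -= -8·R1  ⇒  (0, 0, 7)
[3] R2 /= 7  ⇒  (0, 0, 1)
     R0 -= 1/2·R2  ⇒  (1, 0, 0)
     R1 -= 1·R2  ⇒  (0, 1, 0)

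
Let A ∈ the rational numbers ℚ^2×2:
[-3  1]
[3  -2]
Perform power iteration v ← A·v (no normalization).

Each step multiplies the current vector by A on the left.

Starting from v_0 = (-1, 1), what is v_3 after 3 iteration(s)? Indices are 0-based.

v_0 = (-1, 1).
v_1 = A·v_0 = (4, -5).
v_2 = A·v_1 = (-17, 22).
v_3 = A·v_2 = (73, -95).

v_3 = (73, -95)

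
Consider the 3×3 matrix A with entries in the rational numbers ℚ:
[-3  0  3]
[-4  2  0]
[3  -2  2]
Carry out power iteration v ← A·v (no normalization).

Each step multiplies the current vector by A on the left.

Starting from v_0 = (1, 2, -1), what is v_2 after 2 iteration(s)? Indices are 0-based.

v_0 = (1, 2, -1).
v_1 = A·v_0 = (-6, 0, -3).
v_2 = A·v_1 = (9, 24, -24).

v_2 = (9, 24, -24)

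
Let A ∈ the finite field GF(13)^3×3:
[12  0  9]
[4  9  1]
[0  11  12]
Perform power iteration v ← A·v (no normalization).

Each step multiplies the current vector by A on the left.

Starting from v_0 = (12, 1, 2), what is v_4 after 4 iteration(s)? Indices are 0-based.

v_4 = (9, 2, 6)

v_0 = (12, 1, 2).
v_1 = A·v_0 = (6, 7, 9).
v_2 = A·v_1 = (10, 5, 3).
v_3 = A·v_2 = (4, 10, 0).
v_4 = A·v_3 = (9, 2, 6).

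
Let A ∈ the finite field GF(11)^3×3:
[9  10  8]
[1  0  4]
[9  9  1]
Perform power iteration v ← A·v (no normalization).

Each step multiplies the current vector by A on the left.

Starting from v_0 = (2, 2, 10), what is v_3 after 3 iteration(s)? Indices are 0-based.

v_3 = (10, 6, 9)

v_0 = (2, 2, 10).
v_1 = A·v_0 = (8, 9, 2).
v_2 = A·v_1 = (2, 5, 1).
v_3 = A·v_2 = (10, 6, 9).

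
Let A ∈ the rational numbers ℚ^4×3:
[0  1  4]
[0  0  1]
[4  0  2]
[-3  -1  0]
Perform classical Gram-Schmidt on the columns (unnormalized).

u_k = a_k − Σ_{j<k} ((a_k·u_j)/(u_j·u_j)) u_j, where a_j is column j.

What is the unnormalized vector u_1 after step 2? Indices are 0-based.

Step 1: u_0 = a_0 = (0, 0, 4, -3).
Step 2: u_1 = a_1 − (3/25)·u_0 = (1, 0, -12/25, -16/25).

u_1 = (1, 0, -12/25, -16/25)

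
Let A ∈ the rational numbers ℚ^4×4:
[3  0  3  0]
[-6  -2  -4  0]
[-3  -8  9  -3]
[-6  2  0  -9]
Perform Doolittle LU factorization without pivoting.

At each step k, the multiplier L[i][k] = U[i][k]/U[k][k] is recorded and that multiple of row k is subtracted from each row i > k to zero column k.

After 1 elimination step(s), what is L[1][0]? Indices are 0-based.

k=0: U[0][0]=3
  eliminate (1,0): mult=-2, new row 1: (0, -2, 2, 0); set L[1][0]=-2
  eliminate (2,0): mult=-1, new row 2: (0, -8, 12, -3); set L[2][0]=-1
  eliminate (3,0): mult=-2, new row 3: (0, 2, 6, -9); set L[3][0]=-2

L[1][0] = -2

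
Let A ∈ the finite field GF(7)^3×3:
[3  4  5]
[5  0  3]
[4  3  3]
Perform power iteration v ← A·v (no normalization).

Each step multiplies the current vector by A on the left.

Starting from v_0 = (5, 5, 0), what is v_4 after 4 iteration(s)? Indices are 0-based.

v_0 = (5, 5, 0).
v_1 = A·v_0 = (0, 4, 0).
v_2 = A·v_1 = (2, 0, 5).
v_3 = A·v_2 = (3, 4, 2).
v_4 = A·v_3 = (0, 0, 2).

v_4 = (0, 0, 2)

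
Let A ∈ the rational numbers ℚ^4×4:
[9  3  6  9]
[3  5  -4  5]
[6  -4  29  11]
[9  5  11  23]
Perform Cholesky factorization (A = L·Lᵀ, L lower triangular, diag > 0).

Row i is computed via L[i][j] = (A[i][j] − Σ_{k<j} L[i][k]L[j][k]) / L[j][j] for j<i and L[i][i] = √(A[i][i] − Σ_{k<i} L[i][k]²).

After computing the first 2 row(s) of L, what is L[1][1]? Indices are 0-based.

Step 1: L[0][0] = √(9) = 3.
  L[1][0] = (3) / L[0][0] = 1.
Step 2: L[1][1] = √(4) = 2.

L[1][1] = 2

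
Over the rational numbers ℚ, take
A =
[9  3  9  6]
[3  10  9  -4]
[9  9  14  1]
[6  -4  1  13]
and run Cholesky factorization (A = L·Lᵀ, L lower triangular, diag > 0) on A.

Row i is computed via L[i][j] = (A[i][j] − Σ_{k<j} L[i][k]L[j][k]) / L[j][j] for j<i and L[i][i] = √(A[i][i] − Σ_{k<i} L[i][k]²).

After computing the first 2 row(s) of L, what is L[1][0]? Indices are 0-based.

Step 1: L[0][0] = √(9) = 3.
  L[1][0] = (3) / L[0][0] = 1.
Step 2: L[1][1] = √(9) = 3.

L[1][0] = 1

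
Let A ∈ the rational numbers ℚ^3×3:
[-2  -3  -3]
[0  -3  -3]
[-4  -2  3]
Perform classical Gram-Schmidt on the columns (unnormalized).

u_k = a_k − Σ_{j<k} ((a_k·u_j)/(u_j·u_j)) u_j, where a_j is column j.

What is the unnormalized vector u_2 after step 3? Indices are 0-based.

u_2 = (-90/61, 60/61, 45/61)

Step 1: u_0 = a_0 = (-2, 0, -4).
Step 2: u_1 = a_1 − (7/10)·u_0 = (-8/5, -3, 4/5).
Step 3: u_2 = a_2 − (-3/10)·u_0 − (81/61)·u_1 = (-90/61, 60/61, 45/61).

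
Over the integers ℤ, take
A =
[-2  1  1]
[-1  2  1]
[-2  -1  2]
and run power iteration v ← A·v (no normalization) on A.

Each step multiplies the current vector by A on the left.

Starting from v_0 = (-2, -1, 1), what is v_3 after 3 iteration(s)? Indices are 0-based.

v_0 = (-2, -1, 1).
v_1 = A·v_0 = (4, 1, 7).
v_2 = A·v_1 = (0, 5, 5).
v_3 = A·v_2 = (10, 15, 5).

v_3 = (10, 15, 5)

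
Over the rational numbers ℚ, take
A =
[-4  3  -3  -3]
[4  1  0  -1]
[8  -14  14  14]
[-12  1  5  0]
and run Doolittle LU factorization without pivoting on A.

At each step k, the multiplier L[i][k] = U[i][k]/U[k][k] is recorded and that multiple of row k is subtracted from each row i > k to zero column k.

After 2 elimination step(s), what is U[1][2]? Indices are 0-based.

U[1][2] = -3

Step 1: pivot at (0,0) is -4.
  row1 ← row1 − (-1)·row0  ⇒  L[1][0]=-1, U row1=(0, 4, -3, -4)
  row2 ← row2 − (-2)·row0  ⇒  L[2][0]=-2, U row2=(0, -8, 8, 8)
  row3 ← row3 − (3)·row0  ⇒  L[3][0]=3, U row3=(0, -8, 14, 9)
Step 2: pivot at (1,1) is 4.
  row2 ← row2 − (-2)·row1  ⇒  L[2][1]=-2, U row2=(0, 0, 2, 0)
  row3 ← row3 − (-2)·row1  ⇒  L[3][1]=-2, U row3=(0, 0, 8, 1)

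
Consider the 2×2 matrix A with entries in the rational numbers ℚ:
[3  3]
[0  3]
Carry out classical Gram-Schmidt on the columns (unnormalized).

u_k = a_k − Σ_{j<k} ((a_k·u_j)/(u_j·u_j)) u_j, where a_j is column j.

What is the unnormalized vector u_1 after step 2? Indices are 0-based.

u_1 = (0, 3)

Step 1: u_0 = a_0 = (3, 0).
Step 2: u_1 = a_1 − (1)·u_0 = (0, 3).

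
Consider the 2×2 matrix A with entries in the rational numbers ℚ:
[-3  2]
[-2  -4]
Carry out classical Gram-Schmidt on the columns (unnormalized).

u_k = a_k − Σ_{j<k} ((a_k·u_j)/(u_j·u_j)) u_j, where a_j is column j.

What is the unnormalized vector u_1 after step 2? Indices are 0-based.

u_1 = (32/13, -48/13)

Step 1: u_0 = a_0 = (-3, -2).
Step 2: u_1 = a_1 − (2/13)·u_0 = (32/13, -48/13).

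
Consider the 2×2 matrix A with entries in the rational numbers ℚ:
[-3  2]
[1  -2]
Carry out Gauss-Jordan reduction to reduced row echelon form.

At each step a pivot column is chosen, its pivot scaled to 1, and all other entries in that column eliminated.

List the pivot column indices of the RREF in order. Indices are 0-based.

pivot columns: 0, 1

step 1: normalize row 0 (÷-3) = (1, -2/3)
  row 1: subtract 1×row0 = (0, -4/3)
step 2: normalize row 1 (÷-4/3) = (0, 1)
  row 0: subtract -2/3×row1 = (1, 0)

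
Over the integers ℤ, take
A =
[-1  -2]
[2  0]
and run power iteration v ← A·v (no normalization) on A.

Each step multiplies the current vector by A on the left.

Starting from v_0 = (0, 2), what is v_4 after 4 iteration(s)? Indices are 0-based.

v_0 = (0, 2).
v_1 = A·v_0 = (-4, 0).
v_2 = A·v_1 = (4, -8).
v_3 = A·v_2 = (12, 8).
v_4 = A·v_3 = (-28, 24).

v_4 = (-28, 24)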